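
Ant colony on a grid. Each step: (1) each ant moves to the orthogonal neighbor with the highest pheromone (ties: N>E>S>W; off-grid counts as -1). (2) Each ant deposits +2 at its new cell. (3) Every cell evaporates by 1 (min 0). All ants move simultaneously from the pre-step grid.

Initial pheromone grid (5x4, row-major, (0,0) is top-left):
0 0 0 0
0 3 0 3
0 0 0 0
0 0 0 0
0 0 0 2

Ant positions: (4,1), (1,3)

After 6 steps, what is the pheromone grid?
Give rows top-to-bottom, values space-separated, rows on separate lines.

After step 1: ants at (3,1),(0,3)
  0 0 0 1
  0 2 0 2
  0 0 0 0
  0 1 0 0
  0 0 0 1
After step 2: ants at (2,1),(1,3)
  0 0 0 0
  0 1 0 3
  0 1 0 0
  0 0 0 0
  0 0 0 0
After step 3: ants at (1,1),(0,3)
  0 0 0 1
  0 2 0 2
  0 0 0 0
  0 0 0 0
  0 0 0 0
After step 4: ants at (0,1),(1,3)
  0 1 0 0
  0 1 0 3
  0 0 0 0
  0 0 0 0
  0 0 0 0
After step 5: ants at (1,1),(0,3)
  0 0 0 1
  0 2 0 2
  0 0 0 0
  0 0 0 0
  0 0 0 0
After step 6: ants at (0,1),(1,3)
  0 1 0 0
  0 1 0 3
  0 0 0 0
  0 0 0 0
  0 0 0 0

0 1 0 0
0 1 0 3
0 0 0 0
0 0 0 0
0 0 0 0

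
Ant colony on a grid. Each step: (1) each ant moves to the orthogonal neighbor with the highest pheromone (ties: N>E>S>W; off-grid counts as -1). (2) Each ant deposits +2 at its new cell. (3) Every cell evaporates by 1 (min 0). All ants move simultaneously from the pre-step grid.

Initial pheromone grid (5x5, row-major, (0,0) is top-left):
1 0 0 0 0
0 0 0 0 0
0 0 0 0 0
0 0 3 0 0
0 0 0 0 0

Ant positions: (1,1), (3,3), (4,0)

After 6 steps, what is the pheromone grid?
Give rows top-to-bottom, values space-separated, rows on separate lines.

After step 1: ants at (0,1),(3,2),(3,0)
  0 1 0 0 0
  0 0 0 0 0
  0 0 0 0 0
  1 0 4 0 0
  0 0 0 0 0
After step 2: ants at (0,2),(2,2),(2,0)
  0 0 1 0 0
  0 0 0 0 0
  1 0 1 0 0
  0 0 3 0 0
  0 0 0 0 0
After step 3: ants at (0,3),(3,2),(1,0)
  0 0 0 1 0
  1 0 0 0 0
  0 0 0 0 0
  0 0 4 0 0
  0 0 0 0 0
After step 4: ants at (0,4),(2,2),(0,0)
  1 0 0 0 1
  0 0 0 0 0
  0 0 1 0 0
  0 0 3 0 0
  0 0 0 0 0
After step 5: ants at (1,4),(3,2),(0,1)
  0 1 0 0 0
  0 0 0 0 1
  0 0 0 0 0
  0 0 4 0 0
  0 0 0 0 0
After step 6: ants at (0,4),(2,2),(0,2)
  0 0 1 0 1
  0 0 0 0 0
  0 0 1 0 0
  0 0 3 0 0
  0 0 0 0 0

0 0 1 0 1
0 0 0 0 0
0 0 1 0 0
0 0 3 0 0
0 0 0 0 0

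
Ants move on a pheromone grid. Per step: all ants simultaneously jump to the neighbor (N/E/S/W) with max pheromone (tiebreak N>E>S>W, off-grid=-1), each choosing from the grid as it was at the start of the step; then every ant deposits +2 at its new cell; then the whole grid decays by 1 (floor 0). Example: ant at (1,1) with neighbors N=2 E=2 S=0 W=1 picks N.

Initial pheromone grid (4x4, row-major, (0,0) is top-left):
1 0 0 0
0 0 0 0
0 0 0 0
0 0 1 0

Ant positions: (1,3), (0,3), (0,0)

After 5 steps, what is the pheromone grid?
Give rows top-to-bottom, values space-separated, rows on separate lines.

After step 1: ants at (0,3),(1,3),(0,1)
  0 1 0 1
  0 0 0 1
  0 0 0 0
  0 0 0 0
After step 2: ants at (1,3),(0,3),(0,2)
  0 0 1 2
  0 0 0 2
  0 0 0 0
  0 0 0 0
After step 3: ants at (0,3),(1,3),(0,3)
  0 0 0 5
  0 0 0 3
  0 0 0 0
  0 0 0 0
After step 4: ants at (1,3),(0,3),(1,3)
  0 0 0 6
  0 0 0 6
  0 0 0 0
  0 0 0 0
After step 5: ants at (0,3),(1,3),(0,3)
  0 0 0 9
  0 0 0 7
  0 0 0 0
  0 0 0 0

0 0 0 9
0 0 0 7
0 0 0 0
0 0 0 0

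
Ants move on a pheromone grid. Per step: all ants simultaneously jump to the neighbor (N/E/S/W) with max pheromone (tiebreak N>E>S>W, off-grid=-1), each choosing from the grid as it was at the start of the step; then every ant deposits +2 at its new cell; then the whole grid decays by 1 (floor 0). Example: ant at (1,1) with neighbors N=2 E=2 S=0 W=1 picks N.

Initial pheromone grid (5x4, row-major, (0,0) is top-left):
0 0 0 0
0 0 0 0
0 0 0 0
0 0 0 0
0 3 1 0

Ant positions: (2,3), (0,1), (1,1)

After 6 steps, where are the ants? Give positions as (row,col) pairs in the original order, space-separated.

Step 1: ant0:(2,3)->N->(1,3) | ant1:(0,1)->E->(0,2) | ant2:(1,1)->N->(0,1)
  grid max=2 at (4,1)
Step 2: ant0:(1,3)->N->(0,3) | ant1:(0,2)->W->(0,1) | ant2:(0,1)->E->(0,2)
  grid max=2 at (0,1)
Step 3: ant0:(0,3)->W->(0,2) | ant1:(0,1)->E->(0,2) | ant2:(0,2)->W->(0,1)
  grid max=5 at (0,2)
Step 4: ant0:(0,2)->W->(0,1) | ant1:(0,2)->W->(0,1) | ant2:(0,1)->E->(0,2)
  grid max=6 at (0,1)
Step 5: ant0:(0,1)->E->(0,2) | ant1:(0,1)->E->(0,2) | ant2:(0,2)->W->(0,1)
  grid max=9 at (0,2)
Step 6: ant0:(0,2)->W->(0,1) | ant1:(0,2)->W->(0,1) | ant2:(0,1)->E->(0,2)
  grid max=10 at (0,1)

(0,1) (0,1) (0,2)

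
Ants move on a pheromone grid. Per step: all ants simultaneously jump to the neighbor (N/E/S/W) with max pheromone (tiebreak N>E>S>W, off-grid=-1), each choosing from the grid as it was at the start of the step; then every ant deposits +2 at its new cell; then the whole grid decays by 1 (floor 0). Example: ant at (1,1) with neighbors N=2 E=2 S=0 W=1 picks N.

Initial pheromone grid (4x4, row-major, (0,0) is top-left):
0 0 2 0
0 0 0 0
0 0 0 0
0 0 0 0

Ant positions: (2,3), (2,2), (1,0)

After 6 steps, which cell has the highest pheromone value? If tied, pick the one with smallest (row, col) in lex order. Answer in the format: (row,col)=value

Answer: (0,2)=10

Derivation:
Step 1: ant0:(2,3)->N->(1,3) | ant1:(2,2)->N->(1,2) | ant2:(1,0)->N->(0,0)
  grid max=1 at (0,0)
Step 2: ant0:(1,3)->W->(1,2) | ant1:(1,2)->N->(0,2) | ant2:(0,0)->E->(0,1)
  grid max=2 at (0,2)
Step 3: ant0:(1,2)->N->(0,2) | ant1:(0,2)->S->(1,2) | ant2:(0,1)->E->(0,2)
  grid max=5 at (0,2)
Step 4: ant0:(0,2)->S->(1,2) | ant1:(1,2)->N->(0,2) | ant2:(0,2)->S->(1,2)
  grid max=6 at (0,2)
Step 5: ant0:(1,2)->N->(0,2) | ant1:(0,2)->S->(1,2) | ant2:(1,2)->N->(0,2)
  grid max=9 at (0,2)
Step 6: ant0:(0,2)->S->(1,2) | ant1:(1,2)->N->(0,2) | ant2:(0,2)->S->(1,2)
  grid max=10 at (0,2)
Final grid:
  0 0 10 0
  0 0 10 0
  0 0 0 0
  0 0 0 0
Max pheromone 10 at (0,2)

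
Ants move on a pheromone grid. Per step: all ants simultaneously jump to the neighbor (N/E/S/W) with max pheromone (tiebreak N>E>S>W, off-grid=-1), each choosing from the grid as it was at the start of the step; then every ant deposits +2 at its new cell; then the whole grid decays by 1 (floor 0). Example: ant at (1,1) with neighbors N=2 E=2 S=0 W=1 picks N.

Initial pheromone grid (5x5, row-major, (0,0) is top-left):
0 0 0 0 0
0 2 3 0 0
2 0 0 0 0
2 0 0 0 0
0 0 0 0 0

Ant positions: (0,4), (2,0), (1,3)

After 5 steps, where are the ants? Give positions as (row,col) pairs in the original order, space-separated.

Step 1: ant0:(0,4)->S->(1,4) | ant1:(2,0)->S->(3,0) | ant2:(1,3)->W->(1,2)
  grid max=4 at (1,2)
Step 2: ant0:(1,4)->N->(0,4) | ant1:(3,0)->N->(2,0) | ant2:(1,2)->W->(1,1)
  grid max=3 at (1,2)
Step 3: ant0:(0,4)->S->(1,4) | ant1:(2,0)->S->(3,0) | ant2:(1,1)->E->(1,2)
  grid max=4 at (1,2)
Step 4: ant0:(1,4)->N->(0,4) | ant1:(3,0)->N->(2,0) | ant2:(1,2)->W->(1,1)
  grid max=3 at (1,2)
Step 5: ant0:(0,4)->S->(1,4) | ant1:(2,0)->S->(3,0) | ant2:(1,1)->E->(1,2)
  grid max=4 at (1,2)

(1,4) (3,0) (1,2)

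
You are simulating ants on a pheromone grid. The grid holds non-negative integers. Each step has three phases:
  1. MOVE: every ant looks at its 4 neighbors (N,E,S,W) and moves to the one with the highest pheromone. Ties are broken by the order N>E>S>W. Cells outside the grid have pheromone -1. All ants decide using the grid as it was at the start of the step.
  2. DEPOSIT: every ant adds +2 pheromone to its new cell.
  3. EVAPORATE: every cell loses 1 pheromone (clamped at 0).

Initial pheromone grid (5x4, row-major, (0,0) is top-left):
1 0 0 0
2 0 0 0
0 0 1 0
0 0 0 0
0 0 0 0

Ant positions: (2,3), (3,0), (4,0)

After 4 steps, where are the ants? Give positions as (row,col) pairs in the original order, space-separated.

Step 1: ant0:(2,3)->W->(2,2) | ant1:(3,0)->N->(2,0) | ant2:(4,0)->N->(3,0)
  grid max=2 at (2,2)
Step 2: ant0:(2,2)->N->(1,2) | ant1:(2,0)->N->(1,0) | ant2:(3,0)->N->(2,0)
  grid max=2 at (1,0)
Step 3: ant0:(1,2)->S->(2,2) | ant1:(1,0)->S->(2,0) | ant2:(2,0)->N->(1,0)
  grid max=3 at (1,0)
Step 4: ant0:(2,2)->N->(1,2) | ant1:(2,0)->N->(1,0) | ant2:(1,0)->S->(2,0)
  grid max=4 at (1,0)

(1,2) (1,0) (2,0)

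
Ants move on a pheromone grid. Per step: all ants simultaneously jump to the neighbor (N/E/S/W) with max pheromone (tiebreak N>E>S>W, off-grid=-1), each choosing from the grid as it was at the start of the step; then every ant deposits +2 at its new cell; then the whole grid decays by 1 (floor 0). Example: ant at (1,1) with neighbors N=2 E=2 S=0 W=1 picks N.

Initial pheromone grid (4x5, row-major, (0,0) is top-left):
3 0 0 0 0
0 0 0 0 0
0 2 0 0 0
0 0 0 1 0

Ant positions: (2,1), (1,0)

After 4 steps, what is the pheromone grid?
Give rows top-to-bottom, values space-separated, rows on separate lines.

After step 1: ants at (1,1),(0,0)
  4 0 0 0 0
  0 1 0 0 0
  0 1 0 0 0
  0 0 0 0 0
After step 2: ants at (2,1),(0,1)
  3 1 0 0 0
  0 0 0 0 0
  0 2 0 0 0
  0 0 0 0 0
After step 3: ants at (1,1),(0,0)
  4 0 0 0 0
  0 1 0 0 0
  0 1 0 0 0
  0 0 0 0 0
After step 4: ants at (2,1),(0,1)
  3 1 0 0 0
  0 0 0 0 0
  0 2 0 0 0
  0 0 0 0 0

3 1 0 0 0
0 0 0 0 0
0 2 0 0 0
0 0 0 0 0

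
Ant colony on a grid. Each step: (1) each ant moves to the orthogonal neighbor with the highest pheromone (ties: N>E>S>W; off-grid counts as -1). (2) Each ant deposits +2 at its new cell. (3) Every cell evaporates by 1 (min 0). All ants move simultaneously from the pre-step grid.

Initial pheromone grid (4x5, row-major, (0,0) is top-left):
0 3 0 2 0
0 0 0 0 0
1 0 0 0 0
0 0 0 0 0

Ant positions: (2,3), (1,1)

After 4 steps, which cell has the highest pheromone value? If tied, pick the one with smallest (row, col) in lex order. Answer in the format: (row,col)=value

Answer: (0,1)=5

Derivation:
Step 1: ant0:(2,3)->N->(1,3) | ant1:(1,1)->N->(0,1)
  grid max=4 at (0,1)
Step 2: ant0:(1,3)->N->(0,3) | ant1:(0,1)->E->(0,2)
  grid max=3 at (0,1)
Step 3: ant0:(0,3)->W->(0,2) | ant1:(0,2)->W->(0,1)
  grid max=4 at (0,1)
Step 4: ant0:(0,2)->W->(0,1) | ant1:(0,1)->E->(0,2)
  grid max=5 at (0,1)
Final grid:
  0 5 3 0 0
  0 0 0 0 0
  0 0 0 0 0
  0 0 0 0 0
Max pheromone 5 at (0,1)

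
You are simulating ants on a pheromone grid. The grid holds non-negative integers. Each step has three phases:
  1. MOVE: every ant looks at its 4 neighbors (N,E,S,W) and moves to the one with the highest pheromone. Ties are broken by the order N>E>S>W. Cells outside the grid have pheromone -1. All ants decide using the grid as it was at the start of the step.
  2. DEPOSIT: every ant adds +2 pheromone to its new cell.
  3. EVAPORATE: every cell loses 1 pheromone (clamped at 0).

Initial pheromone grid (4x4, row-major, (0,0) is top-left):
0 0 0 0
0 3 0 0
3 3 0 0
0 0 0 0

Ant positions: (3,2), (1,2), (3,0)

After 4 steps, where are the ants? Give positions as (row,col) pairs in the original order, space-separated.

Step 1: ant0:(3,2)->N->(2,2) | ant1:(1,2)->W->(1,1) | ant2:(3,0)->N->(2,0)
  grid max=4 at (1,1)
Step 2: ant0:(2,2)->W->(2,1) | ant1:(1,1)->S->(2,1) | ant2:(2,0)->E->(2,1)
  grid max=7 at (2,1)
Step 3: ant0:(2,1)->N->(1,1) | ant1:(2,1)->N->(1,1) | ant2:(2,1)->N->(1,1)
  grid max=8 at (1,1)
Step 4: ant0:(1,1)->S->(2,1) | ant1:(1,1)->S->(2,1) | ant2:(1,1)->S->(2,1)
  grid max=11 at (2,1)

(2,1) (2,1) (2,1)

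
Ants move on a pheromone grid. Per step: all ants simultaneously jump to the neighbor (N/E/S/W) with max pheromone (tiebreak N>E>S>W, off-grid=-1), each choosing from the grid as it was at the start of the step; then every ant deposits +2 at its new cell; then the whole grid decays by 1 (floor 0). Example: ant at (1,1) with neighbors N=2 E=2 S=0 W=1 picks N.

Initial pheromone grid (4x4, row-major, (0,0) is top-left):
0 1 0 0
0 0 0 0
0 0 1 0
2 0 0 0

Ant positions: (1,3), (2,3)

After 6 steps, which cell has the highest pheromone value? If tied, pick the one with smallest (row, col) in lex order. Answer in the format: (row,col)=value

Answer: (1,2)=5

Derivation:
Step 1: ant0:(1,3)->N->(0,3) | ant1:(2,3)->W->(2,2)
  grid max=2 at (2,2)
Step 2: ant0:(0,3)->S->(1,3) | ant1:(2,2)->N->(1,2)
  grid max=1 at (1,2)
Step 3: ant0:(1,3)->W->(1,2) | ant1:(1,2)->E->(1,3)
  grid max=2 at (1,2)
Step 4: ant0:(1,2)->E->(1,3) | ant1:(1,3)->W->(1,2)
  grid max=3 at (1,2)
Step 5: ant0:(1,3)->W->(1,2) | ant1:(1,2)->E->(1,3)
  grid max=4 at (1,2)
Step 6: ant0:(1,2)->E->(1,3) | ant1:(1,3)->W->(1,2)
  grid max=5 at (1,2)
Final grid:
  0 0 0 0
  0 0 5 5
  0 0 0 0
  0 0 0 0
Max pheromone 5 at (1,2)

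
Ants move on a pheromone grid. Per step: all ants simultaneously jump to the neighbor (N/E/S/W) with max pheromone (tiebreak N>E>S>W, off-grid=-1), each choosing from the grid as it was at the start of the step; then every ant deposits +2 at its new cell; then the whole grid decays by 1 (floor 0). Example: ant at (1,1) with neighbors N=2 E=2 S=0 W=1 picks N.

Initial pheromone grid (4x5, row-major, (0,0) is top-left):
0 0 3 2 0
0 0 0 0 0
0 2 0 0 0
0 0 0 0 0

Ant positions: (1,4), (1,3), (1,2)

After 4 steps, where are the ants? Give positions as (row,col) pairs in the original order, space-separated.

Step 1: ant0:(1,4)->N->(0,4) | ant1:(1,3)->N->(0,3) | ant2:(1,2)->N->(0,2)
  grid max=4 at (0,2)
Step 2: ant0:(0,4)->W->(0,3) | ant1:(0,3)->W->(0,2) | ant2:(0,2)->E->(0,3)
  grid max=6 at (0,3)
Step 3: ant0:(0,3)->W->(0,2) | ant1:(0,2)->E->(0,3) | ant2:(0,3)->W->(0,2)
  grid max=8 at (0,2)
Step 4: ant0:(0,2)->E->(0,3) | ant1:(0,3)->W->(0,2) | ant2:(0,2)->E->(0,3)
  grid max=10 at (0,3)

(0,3) (0,2) (0,3)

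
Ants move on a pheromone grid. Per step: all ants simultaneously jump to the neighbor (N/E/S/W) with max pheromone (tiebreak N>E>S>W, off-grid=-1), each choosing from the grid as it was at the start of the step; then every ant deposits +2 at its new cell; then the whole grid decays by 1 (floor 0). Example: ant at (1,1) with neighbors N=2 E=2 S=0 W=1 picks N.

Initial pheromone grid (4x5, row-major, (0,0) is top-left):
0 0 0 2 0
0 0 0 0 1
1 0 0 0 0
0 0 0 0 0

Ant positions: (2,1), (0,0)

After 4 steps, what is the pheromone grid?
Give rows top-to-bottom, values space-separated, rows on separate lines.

After step 1: ants at (2,0),(0,1)
  0 1 0 1 0
  0 0 0 0 0
  2 0 0 0 0
  0 0 0 0 0
After step 2: ants at (1,0),(0,2)
  0 0 1 0 0
  1 0 0 0 0
  1 0 0 0 0
  0 0 0 0 0
After step 3: ants at (2,0),(0,3)
  0 0 0 1 0
  0 0 0 0 0
  2 0 0 0 0
  0 0 0 0 0
After step 4: ants at (1,0),(0,4)
  0 0 0 0 1
  1 0 0 0 0
  1 0 0 0 0
  0 0 0 0 0

0 0 0 0 1
1 0 0 0 0
1 0 0 0 0
0 0 0 0 0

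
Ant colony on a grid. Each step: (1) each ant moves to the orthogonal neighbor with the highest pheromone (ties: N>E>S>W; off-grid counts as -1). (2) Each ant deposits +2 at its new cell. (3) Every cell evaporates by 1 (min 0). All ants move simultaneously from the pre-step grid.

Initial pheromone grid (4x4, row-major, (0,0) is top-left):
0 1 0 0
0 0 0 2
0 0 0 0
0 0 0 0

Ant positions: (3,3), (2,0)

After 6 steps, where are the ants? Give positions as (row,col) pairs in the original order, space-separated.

Step 1: ant0:(3,3)->N->(2,3) | ant1:(2,0)->N->(1,0)
  grid max=1 at (1,0)
Step 2: ant0:(2,3)->N->(1,3) | ant1:(1,0)->N->(0,0)
  grid max=2 at (1,3)
Step 3: ant0:(1,3)->N->(0,3) | ant1:(0,0)->E->(0,1)
  grid max=1 at (0,1)
Step 4: ant0:(0,3)->S->(1,3) | ant1:(0,1)->E->(0,2)
  grid max=2 at (1,3)
Step 5: ant0:(1,3)->N->(0,3) | ant1:(0,2)->E->(0,3)
  grid max=3 at (0,3)
Step 6: ant0:(0,3)->S->(1,3) | ant1:(0,3)->S->(1,3)
  grid max=4 at (1,3)

(1,3) (1,3)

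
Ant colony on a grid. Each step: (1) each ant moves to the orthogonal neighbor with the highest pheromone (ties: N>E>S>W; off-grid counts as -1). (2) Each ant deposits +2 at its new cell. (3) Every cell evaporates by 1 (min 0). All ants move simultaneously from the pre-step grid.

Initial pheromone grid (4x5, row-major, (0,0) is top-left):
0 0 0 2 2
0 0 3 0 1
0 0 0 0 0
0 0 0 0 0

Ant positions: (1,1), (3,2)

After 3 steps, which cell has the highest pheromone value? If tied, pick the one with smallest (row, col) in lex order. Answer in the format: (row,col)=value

Step 1: ant0:(1,1)->E->(1,2) | ant1:(3,2)->N->(2,2)
  grid max=4 at (1,2)
Step 2: ant0:(1,2)->S->(2,2) | ant1:(2,2)->N->(1,2)
  grid max=5 at (1,2)
Step 3: ant0:(2,2)->N->(1,2) | ant1:(1,2)->S->(2,2)
  grid max=6 at (1,2)
Final grid:
  0 0 0 0 0
  0 0 6 0 0
  0 0 3 0 0
  0 0 0 0 0
Max pheromone 6 at (1,2)

Answer: (1,2)=6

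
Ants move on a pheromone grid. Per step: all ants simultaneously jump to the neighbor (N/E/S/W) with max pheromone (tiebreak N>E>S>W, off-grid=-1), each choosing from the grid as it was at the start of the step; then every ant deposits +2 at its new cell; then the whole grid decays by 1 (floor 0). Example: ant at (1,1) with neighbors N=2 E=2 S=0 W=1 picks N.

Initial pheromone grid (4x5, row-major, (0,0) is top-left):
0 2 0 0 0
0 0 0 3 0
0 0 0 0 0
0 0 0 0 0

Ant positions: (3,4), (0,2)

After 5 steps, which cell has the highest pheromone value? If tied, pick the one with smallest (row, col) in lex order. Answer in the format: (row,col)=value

Step 1: ant0:(3,4)->N->(2,4) | ant1:(0,2)->W->(0,1)
  grid max=3 at (0,1)
Step 2: ant0:(2,4)->N->(1,4) | ant1:(0,1)->E->(0,2)
  grid max=2 at (0,1)
Step 3: ant0:(1,4)->W->(1,3) | ant1:(0,2)->W->(0,1)
  grid max=3 at (0,1)
Step 4: ant0:(1,3)->N->(0,3) | ant1:(0,1)->E->(0,2)
  grid max=2 at (0,1)
Step 5: ant0:(0,3)->S->(1,3) | ant1:(0,2)->W->(0,1)
  grid max=3 at (0,1)
Final grid:
  0 3 0 0 0
  0 0 0 2 0
  0 0 0 0 0
  0 0 0 0 0
Max pheromone 3 at (0,1)

Answer: (0,1)=3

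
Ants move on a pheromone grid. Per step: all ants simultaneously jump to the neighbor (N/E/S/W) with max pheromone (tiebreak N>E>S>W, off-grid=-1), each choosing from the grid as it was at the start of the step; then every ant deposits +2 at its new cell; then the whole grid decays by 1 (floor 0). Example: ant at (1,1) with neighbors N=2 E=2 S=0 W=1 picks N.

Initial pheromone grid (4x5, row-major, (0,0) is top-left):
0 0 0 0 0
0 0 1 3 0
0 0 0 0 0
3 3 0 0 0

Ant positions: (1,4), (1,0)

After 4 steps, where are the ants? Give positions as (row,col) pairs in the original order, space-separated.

Step 1: ant0:(1,4)->W->(1,3) | ant1:(1,0)->N->(0,0)
  grid max=4 at (1,3)
Step 2: ant0:(1,3)->N->(0,3) | ant1:(0,0)->E->(0,1)
  grid max=3 at (1,3)
Step 3: ant0:(0,3)->S->(1,3) | ant1:(0,1)->E->(0,2)
  grid max=4 at (1,3)
Step 4: ant0:(1,3)->N->(0,3) | ant1:(0,2)->E->(0,3)
  grid max=3 at (0,3)

(0,3) (0,3)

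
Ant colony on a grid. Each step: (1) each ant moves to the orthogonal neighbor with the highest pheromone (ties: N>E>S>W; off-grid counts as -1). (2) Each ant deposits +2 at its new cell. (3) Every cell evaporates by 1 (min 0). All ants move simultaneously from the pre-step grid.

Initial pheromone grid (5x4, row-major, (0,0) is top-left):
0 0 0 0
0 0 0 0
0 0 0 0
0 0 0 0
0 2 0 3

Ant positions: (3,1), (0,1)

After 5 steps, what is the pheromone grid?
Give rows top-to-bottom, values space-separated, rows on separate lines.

After step 1: ants at (4,1),(0,2)
  0 0 1 0
  0 0 0 0
  0 0 0 0
  0 0 0 0
  0 3 0 2
After step 2: ants at (3,1),(0,3)
  0 0 0 1
  0 0 0 0
  0 0 0 0
  0 1 0 0
  0 2 0 1
After step 3: ants at (4,1),(1,3)
  0 0 0 0
  0 0 0 1
  0 0 0 0
  0 0 0 0
  0 3 0 0
After step 4: ants at (3,1),(0,3)
  0 0 0 1
  0 0 0 0
  0 0 0 0
  0 1 0 0
  0 2 0 0
After step 5: ants at (4,1),(1,3)
  0 0 0 0
  0 0 0 1
  0 0 0 0
  0 0 0 0
  0 3 0 0

0 0 0 0
0 0 0 1
0 0 0 0
0 0 0 0
0 3 0 0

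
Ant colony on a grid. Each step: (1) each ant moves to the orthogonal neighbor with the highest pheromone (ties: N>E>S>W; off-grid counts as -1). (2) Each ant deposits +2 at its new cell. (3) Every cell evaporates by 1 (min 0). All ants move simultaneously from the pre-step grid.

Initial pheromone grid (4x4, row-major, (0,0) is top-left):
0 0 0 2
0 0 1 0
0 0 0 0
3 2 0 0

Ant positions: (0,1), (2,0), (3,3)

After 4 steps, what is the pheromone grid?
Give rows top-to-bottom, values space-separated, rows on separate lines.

After step 1: ants at (0,2),(3,0),(2,3)
  0 0 1 1
  0 0 0 0
  0 0 0 1
  4 1 0 0
After step 2: ants at (0,3),(3,1),(1,3)
  0 0 0 2
  0 0 0 1
  0 0 0 0
  3 2 0 0
After step 3: ants at (1,3),(3,0),(0,3)
  0 0 0 3
  0 0 0 2
  0 0 0 0
  4 1 0 0
After step 4: ants at (0,3),(3,1),(1,3)
  0 0 0 4
  0 0 0 3
  0 0 0 0
  3 2 0 0

0 0 0 4
0 0 0 3
0 0 0 0
3 2 0 0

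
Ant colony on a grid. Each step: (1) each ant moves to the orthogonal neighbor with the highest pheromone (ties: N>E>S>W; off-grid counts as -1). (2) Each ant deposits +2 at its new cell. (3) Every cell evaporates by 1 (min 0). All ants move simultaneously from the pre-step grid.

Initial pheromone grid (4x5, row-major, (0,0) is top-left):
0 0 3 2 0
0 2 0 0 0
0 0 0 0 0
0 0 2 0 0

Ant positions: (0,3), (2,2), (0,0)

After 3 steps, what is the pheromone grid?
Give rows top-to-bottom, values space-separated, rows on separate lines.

After step 1: ants at (0,2),(3,2),(0,1)
  0 1 4 1 0
  0 1 0 0 0
  0 0 0 0 0
  0 0 3 0 0
After step 2: ants at (0,3),(2,2),(0,2)
  0 0 5 2 0
  0 0 0 0 0
  0 0 1 0 0
  0 0 2 0 0
After step 3: ants at (0,2),(3,2),(0,3)
  0 0 6 3 0
  0 0 0 0 0
  0 0 0 0 0
  0 0 3 0 0

0 0 6 3 0
0 0 0 0 0
0 0 0 0 0
0 0 3 0 0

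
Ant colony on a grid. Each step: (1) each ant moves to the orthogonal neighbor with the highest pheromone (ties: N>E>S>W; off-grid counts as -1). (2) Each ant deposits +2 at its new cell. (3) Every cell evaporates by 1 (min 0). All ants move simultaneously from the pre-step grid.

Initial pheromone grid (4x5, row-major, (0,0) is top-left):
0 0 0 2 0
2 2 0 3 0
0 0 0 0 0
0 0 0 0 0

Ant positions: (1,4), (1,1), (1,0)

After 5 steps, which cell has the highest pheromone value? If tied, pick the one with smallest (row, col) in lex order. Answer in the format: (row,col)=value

Answer: (1,0)=7

Derivation:
Step 1: ant0:(1,4)->W->(1,3) | ant1:(1,1)->W->(1,0) | ant2:(1,0)->E->(1,1)
  grid max=4 at (1,3)
Step 2: ant0:(1,3)->N->(0,3) | ant1:(1,0)->E->(1,1) | ant2:(1,1)->W->(1,0)
  grid max=4 at (1,0)
Step 3: ant0:(0,3)->S->(1,3) | ant1:(1,1)->W->(1,0) | ant2:(1,0)->E->(1,1)
  grid max=5 at (1,0)
Step 4: ant0:(1,3)->N->(0,3) | ant1:(1,0)->E->(1,1) | ant2:(1,1)->W->(1,0)
  grid max=6 at (1,0)
Step 5: ant0:(0,3)->S->(1,3) | ant1:(1,1)->W->(1,0) | ant2:(1,0)->E->(1,1)
  grid max=7 at (1,0)
Final grid:
  0 0 0 1 0
  7 7 0 4 0
  0 0 0 0 0
  0 0 0 0 0
Max pheromone 7 at (1,0)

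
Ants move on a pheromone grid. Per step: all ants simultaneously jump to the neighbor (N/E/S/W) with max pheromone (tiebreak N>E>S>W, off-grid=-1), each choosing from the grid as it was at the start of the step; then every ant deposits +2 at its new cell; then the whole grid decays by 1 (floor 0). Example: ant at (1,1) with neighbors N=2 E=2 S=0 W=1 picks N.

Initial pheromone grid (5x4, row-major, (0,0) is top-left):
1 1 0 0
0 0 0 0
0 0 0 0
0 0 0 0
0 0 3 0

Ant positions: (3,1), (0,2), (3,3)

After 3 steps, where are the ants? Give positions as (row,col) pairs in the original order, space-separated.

Step 1: ant0:(3,1)->N->(2,1) | ant1:(0,2)->W->(0,1) | ant2:(3,3)->N->(2,3)
  grid max=2 at (0,1)
Step 2: ant0:(2,1)->N->(1,1) | ant1:(0,1)->E->(0,2) | ant2:(2,3)->N->(1,3)
  grid max=1 at (0,1)
Step 3: ant0:(1,1)->N->(0,1) | ant1:(0,2)->W->(0,1) | ant2:(1,3)->N->(0,3)
  grid max=4 at (0,1)

(0,1) (0,1) (0,3)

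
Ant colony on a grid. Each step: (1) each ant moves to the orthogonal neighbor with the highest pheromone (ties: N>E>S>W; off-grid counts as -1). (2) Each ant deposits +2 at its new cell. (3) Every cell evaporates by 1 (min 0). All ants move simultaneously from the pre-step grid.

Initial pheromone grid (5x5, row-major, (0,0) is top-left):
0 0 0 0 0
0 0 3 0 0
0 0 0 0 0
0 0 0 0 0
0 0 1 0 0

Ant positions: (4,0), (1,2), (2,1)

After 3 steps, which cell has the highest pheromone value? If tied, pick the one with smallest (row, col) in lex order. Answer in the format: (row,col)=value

Step 1: ant0:(4,0)->N->(3,0) | ant1:(1,2)->N->(0,2) | ant2:(2,1)->N->(1,1)
  grid max=2 at (1,2)
Step 2: ant0:(3,0)->N->(2,0) | ant1:(0,2)->S->(1,2) | ant2:(1,1)->E->(1,2)
  grid max=5 at (1,2)
Step 3: ant0:(2,0)->N->(1,0) | ant1:(1,2)->N->(0,2) | ant2:(1,2)->N->(0,2)
  grid max=4 at (1,2)
Final grid:
  0 0 3 0 0
  1 0 4 0 0
  0 0 0 0 0
  0 0 0 0 0
  0 0 0 0 0
Max pheromone 4 at (1,2)

Answer: (1,2)=4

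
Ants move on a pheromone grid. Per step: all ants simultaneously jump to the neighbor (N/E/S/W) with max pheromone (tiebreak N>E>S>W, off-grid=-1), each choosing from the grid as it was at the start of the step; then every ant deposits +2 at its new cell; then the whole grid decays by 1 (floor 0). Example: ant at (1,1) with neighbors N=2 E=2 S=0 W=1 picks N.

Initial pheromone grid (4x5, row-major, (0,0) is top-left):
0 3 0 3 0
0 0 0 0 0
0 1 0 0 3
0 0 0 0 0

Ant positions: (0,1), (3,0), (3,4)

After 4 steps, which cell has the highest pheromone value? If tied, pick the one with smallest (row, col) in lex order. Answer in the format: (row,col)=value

Step 1: ant0:(0,1)->E->(0,2) | ant1:(3,0)->N->(2,0) | ant2:(3,4)->N->(2,4)
  grid max=4 at (2,4)
Step 2: ant0:(0,2)->E->(0,3) | ant1:(2,0)->N->(1,0) | ant2:(2,4)->N->(1,4)
  grid max=3 at (0,3)
Step 3: ant0:(0,3)->E->(0,4) | ant1:(1,0)->N->(0,0) | ant2:(1,4)->S->(2,4)
  grid max=4 at (2,4)
Step 4: ant0:(0,4)->W->(0,3) | ant1:(0,0)->E->(0,1) | ant2:(2,4)->N->(1,4)
  grid max=3 at (0,3)
Final grid:
  0 1 0 3 0
  0 0 0 0 1
  0 0 0 0 3
  0 0 0 0 0
Max pheromone 3 at (0,3)

Answer: (0,3)=3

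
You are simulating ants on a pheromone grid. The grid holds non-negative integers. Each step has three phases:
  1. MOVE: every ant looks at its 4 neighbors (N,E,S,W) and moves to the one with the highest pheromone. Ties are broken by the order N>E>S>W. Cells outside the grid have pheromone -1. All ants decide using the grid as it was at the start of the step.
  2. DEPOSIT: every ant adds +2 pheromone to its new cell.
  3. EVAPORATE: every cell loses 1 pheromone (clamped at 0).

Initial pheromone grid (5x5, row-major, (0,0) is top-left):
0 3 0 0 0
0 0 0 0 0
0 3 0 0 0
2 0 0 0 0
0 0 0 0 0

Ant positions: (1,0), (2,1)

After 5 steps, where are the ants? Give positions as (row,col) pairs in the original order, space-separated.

Step 1: ant0:(1,0)->N->(0,0) | ant1:(2,1)->N->(1,1)
  grid max=2 at (0,1)
Step 2: ant0:(0,0)->E->(0,1) | ant1:(1,1)->N->(0,1)
  grid max=5 at (0,1)
Step 3: ant0:(0,1)->E->(0,2) | ant1:(0,1)->E->(0,2)
  grid max=4 at (0,1)
Step 4: ant0:(0,2)->W->(0,1) | ant1:(0,2)->W->(0,1)
  grid max=7 at (0,1)
Step 5: ant0:(0,1)->E->(0,2) | ant1:(0,1)->E->(0,2)
  grid max=6 at (0,1)

(0,2) (0,2)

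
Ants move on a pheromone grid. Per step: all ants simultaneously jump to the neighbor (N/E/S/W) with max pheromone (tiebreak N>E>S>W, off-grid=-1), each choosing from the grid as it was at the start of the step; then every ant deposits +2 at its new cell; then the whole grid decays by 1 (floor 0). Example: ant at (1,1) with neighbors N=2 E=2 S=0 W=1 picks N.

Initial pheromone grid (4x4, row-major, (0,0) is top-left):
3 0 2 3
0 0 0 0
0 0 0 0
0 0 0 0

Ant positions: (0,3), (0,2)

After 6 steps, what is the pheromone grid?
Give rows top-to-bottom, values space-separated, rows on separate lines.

After step 1: ants at (0,2),(0,3)
  2 0 3 4
  0 0 0 0
  0 0 0 0
  0 0 0 0
After step 2: ants at (0,3),(0,2)
  1 0 4 5
  0 0 0 0
  0 0 0 0
  0 0 0 0
After step 3: ants at (0,2),(0,3)
  0 0 5 6
  0 0 0 0
  0 0 0 0
  0 0 0 0
After step 4: ants at (0,3),(0,2)
  0 0 6 7
  0 0 0 0
  0 0 0 0
  0 0 0 0
After step 5: ants at (0,2),(0,3)
  0 0 7 8
  0 0 0 0
  0 0 0 0
  0 0 0 0
After step 6: ants at (0,3),(0,2)
  0 0 8 9
  0 0 0 0
  0 0 0 0
  0 0 0 0

0 0 8 9
0 0 0 0
0 0 0 0
0 0 0 0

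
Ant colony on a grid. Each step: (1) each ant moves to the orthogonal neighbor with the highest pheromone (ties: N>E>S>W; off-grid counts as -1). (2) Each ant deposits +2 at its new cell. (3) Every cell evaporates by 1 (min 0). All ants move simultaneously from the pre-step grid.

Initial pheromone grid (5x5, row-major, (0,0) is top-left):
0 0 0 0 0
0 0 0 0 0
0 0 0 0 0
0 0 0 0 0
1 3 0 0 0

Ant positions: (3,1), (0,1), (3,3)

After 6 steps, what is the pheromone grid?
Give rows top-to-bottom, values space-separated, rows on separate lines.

After step 1: ants at (4,1),(0,2),(2,3)
  0 0 1 0 0
  0 0 0 0 0
  0 0 0 1 0
  0 0 0 0 0
  0 4 0 0 0
After step 2: ants at (3,1),(0,3),(1,3)
  0 0 0 1 0
  0 0 0 1 0
  0 0 0 0 0
  0 1 0 0 0
  0 3 0 0 0
After step 3: ants at (4,1),(1,3),(0,3)
  0 0 0 2 0
  0 0 0 2 0
  0 0 0 0 0
  0 0 0 0 0
  0 4 0 0 0
After step 4: ants at (3,1),(0,3),(1,3)
  0 0 0 3 0
  0 0 0 3 0
  0 0 0 0 0
  0 1 0 0 0
  0 3 0 0 0
After step 5: ants at (4,1),(1,3),(0,3)
  0 0 0 4 0
  0 0 0 4 0
  0 0 0 0 0
  0 0 0 0 0
  0 4 0 0 0
After step 6: ants at (3,1),(0,3),(1,3)
  0 0 0 5 0
  0 0 0 5 0
  0 0 0 0 0
  0 1 0 0 0
  0 3 0 0 0

0 0 0 5 0
0 0 0 5 0
0 0 0 0 0
0 1 0 0 0
0 3 0 0 0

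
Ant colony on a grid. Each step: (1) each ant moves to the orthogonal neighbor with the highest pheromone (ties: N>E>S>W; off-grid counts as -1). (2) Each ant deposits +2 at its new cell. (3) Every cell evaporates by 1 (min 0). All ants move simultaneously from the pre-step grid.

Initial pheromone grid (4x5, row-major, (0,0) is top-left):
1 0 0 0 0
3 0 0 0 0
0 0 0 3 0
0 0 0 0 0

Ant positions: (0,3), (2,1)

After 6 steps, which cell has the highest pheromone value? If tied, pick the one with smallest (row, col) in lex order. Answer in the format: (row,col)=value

Step 1: ant0:(0,3)->E->(0,4) | ant1:(2,1)->N->(1,1)
  grid max=2 at (1,0)
Step 2: ant0:(0,4)->S->(1,4) | ant1:(1,1)->W->(1,0)
  grid max=3 at (1,0)
Step 3: ant0:(1,4)->N->(0,4) | ant1:(1,0)->N->(0,0)
  grid max=2 at (1,0)
Step 4: ant0:(0,4)->S->(1,4) | ant1:(0,0)->S->(1,0)
  grid max=3 at (1,0)
Step 5: ant0:(1,4)->N->(0,4) | ant1:(1,0)->N->(0,0)
  grid max=2 at (1,0)
Step 6: ant0:(0,4)->S->(1,4) | ant1:(0,0)->S->(1,0)
  grid max=3 at (1,0)
Final grid:
  0 0 0 0 0
  3 0 0 0 1
  0 0 0 0 0
  0 0 0 0 0
Max pheromone 3 at (1,0)

Answer: (1,0)=3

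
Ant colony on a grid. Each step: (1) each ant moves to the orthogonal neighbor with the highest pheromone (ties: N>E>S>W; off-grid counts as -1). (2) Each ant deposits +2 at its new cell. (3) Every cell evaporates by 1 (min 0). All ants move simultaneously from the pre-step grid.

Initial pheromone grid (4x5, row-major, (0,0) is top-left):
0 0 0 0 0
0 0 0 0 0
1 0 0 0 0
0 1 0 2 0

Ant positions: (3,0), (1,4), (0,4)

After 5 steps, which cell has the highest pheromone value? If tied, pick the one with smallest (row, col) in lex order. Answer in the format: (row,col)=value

Answer: (0,4)=5

Derivation:
Step 1: ant0:(3,0)->N->(2,0) | ant1:(1,4)->N->(0,4) | ant2:(0,4)->S->(1,4)
  grid max=2 at (2,0)
Step 2: ant0:(2,0)->N->(1,0) | ant1:(0,4)->S->(1,4) | ant2:(1,4)->N->(0,4)
  grid max=2 at (0,4)
Step 3: ant0:(1,0)->S->(2,0) | ant1:(1,4)->N->(0,4) | ant2:(0,4)->S->(1,4)
  grid max=3 at (0,4)
Step 4: ant0:(2,0)->N->(1,0) | ant1:(0,4)->S->(1,4) | ant2:(1,4)->N->(0,4)
  grid max=4 at (0,4)
Step 5: ant0:(1,0)->S->(2,0) | ant1:(1,4)->N->(0,4) | ant2:(0,4)->S->(1,4)
  grid max=5 at (0,4)
Final grid:
  0 0 0 0 5
  0 0 0 0 5
  2 0 0 0 0
  0 0 0 0 0
Max pheromone 5 at (0,4)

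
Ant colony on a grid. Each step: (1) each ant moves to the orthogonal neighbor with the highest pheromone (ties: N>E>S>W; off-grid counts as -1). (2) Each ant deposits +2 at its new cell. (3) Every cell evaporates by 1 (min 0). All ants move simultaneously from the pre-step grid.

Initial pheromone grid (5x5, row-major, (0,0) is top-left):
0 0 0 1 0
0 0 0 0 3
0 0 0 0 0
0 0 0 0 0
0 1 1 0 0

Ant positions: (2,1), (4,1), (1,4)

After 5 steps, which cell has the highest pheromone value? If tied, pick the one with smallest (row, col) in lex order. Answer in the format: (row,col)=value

Step 1: ant0:(2,1)->N->(1,1) | ant1:(4,1)->E->(4,2) | ant2:(1,4)->N->(0,4)
  grid max=2 at (1,4)
Step 2: ant0:(1,1)->N->(0,1) | ant1:(4,2)->N->(3,2) | ant2:(0,4)->S->(1,4)
  grid max=3 at (1,4)
Step 3: ant0:(0,1)->E->(0,2) | ant1:(3,2)->S->(4,2) | ant2:(1,4)->N->(0,4)
  grid max=2 at (1,4)
Step 4: ant0:(0,2)->E->(0,3) | ant1:(4,2)->N->(3,2) | ant2:(0,4)->S->(1,4)
  grid max=3 at (1,4)
Step 5: ant0:(0,3)->E->(0,4) | ant1:(3,2)->S->(4,2) | ant2:(1,4)->N->(0,4)
  grid max=3 at (0,4)
Final grid:
  0 0 0 0 3
  0 0 0 0 2
  0 0 0 0 0
  0 0 0 0 0
  0 0 2 0 0
Max pheromone 3 at (0,4)

Answer: (0,4)=3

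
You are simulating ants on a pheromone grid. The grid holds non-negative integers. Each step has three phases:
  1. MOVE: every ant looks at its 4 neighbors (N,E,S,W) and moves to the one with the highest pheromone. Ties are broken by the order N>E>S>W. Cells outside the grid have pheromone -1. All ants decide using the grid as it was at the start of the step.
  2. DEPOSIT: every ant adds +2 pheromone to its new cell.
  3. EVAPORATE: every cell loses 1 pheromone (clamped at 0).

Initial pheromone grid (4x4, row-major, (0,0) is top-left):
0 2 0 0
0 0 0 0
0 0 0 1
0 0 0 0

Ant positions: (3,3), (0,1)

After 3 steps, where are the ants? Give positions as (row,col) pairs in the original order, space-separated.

Step 1: ant0:(3,3)->N->(2,3) | ant1:(0,1)->E->(0,2)
  grid max=2 at (2,3)
Step 2: ant0:(2,3)->N->(1,3) | ant1:(0,2)->W->(0,1)
  grid max=2 at (0,1)
Step 3: ant0:(1,3)->S->(2,3) | ant1:(0,1)->E->(0,2)
  grid max=2 at (2,3)

(2,3) (0,2)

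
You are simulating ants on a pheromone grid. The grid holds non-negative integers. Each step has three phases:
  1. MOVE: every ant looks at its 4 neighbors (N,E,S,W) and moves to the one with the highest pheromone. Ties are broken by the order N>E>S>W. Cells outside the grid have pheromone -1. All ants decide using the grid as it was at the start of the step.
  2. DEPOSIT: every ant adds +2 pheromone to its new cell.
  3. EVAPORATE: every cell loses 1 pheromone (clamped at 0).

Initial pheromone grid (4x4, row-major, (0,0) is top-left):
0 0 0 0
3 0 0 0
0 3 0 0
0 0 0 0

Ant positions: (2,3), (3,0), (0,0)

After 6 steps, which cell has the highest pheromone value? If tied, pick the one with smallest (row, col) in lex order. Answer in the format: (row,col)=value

Answer: (1,0)=9

Derivation:
Step 1: ant0:(2,3)->N->(1,3) | ant1:(3,0)->N->(2,0) | ant2:(0,0)->S->(1,0)
  grid max=4 at (1,0)
Step 2: ant0:(1,3)->N->(0,3) | ant1:(2,0)->N->(1,0) | ant2:(1,0)->S->(2,0)
  grid max=5 at (1,0)
Step 3: ant0:(0,3)->S->(1,3) | ant1:(1,0)->S->(2,0) | ant2:(2,0)->N->(1,0)
  grid max=6 at (1,0)
Step 4: ant0:(1,3)->N->(0,3) | ant1:(2,0)->N->(1,0) | ant2:(1,0)->S->(2,0)
  grid max=7 at (1,0)
Step 5: ant0:(0,3)->S->(1,3) | ant1:(1,0)->S->(2,0) | ant2:(2,0)->N->(1,0)
  grid max=8 at (1,0)
Step 6: ant0:(1,3)->N->(0,3) | ant1:(2,0)->N->(1,0) | ant2:(1,0)->S->(2,0)
  grid max=9 at (1,0)
Final grid:
  0 0 0 1
  9 0 0 0
  6 0 0 0
  0 0 0 0
Max pheromone 9 at (1,0)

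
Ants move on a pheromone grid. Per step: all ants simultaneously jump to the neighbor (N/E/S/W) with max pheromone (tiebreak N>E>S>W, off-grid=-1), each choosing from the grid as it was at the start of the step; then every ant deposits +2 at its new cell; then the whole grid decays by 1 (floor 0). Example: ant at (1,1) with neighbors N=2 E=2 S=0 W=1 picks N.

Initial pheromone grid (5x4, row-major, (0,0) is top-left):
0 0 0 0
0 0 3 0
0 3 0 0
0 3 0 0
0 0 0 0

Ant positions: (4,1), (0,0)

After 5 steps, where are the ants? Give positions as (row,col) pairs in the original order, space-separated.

Step 1: ant0:(4,1)->N->(3,1) | ant1:(0,0)->E->(0,1)
  grid max=4 at (3,1)
Step 2: ant0:(3,1)->N->(2,1) | ant1:(0,1)->E->(0,2)
  grid max=3 at (2,1)
Step 3: ant0:(2,1)->S->(3,1) | ant1:(0,2)->S->(1,2)
  grid max=4 at (3,1)
Step 4: ant0:(3,1)->N->(2,1) | ant1:(1,2)->N->(0,2)
  grid max=3 at (2,1)
Step 5: ant0:(2,1)->S->(3,1) | ant1:(0,2)->S->(1,2)
  grid max=4 at (3,1)

(3,1) (1,2)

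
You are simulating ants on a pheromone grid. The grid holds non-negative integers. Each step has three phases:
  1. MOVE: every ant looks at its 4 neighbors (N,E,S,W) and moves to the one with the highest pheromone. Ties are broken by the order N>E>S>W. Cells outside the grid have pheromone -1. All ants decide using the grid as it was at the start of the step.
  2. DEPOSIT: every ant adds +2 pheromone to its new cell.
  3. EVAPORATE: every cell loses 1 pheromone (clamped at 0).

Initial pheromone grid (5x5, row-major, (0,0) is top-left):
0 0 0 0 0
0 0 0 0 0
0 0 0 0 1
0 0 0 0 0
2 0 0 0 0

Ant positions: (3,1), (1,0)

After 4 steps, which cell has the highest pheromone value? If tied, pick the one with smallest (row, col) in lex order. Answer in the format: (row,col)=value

Answer: (0,1)=3

Derivation:
Step 1: ant0:(3,1)->N->(2,1) | ant1:(1,0)->N->(0,0)
  grid max=1 at (0,0)
Step 2: ant0:(2,1)->N->(1,1) | ant1:(0,0)->E->(0,1)
  grid max=1 at (0,1)
Step 3: ant0:(1,1)->N->(0,1) | ant1:(0,1)->S->(1,1)
  grid max=2 at (0,1)
Step 4: ant0:(0,1)->S->(1,1) | ant1:(1,1)->N->(0,1)
  grid max=3 at (0,1)
Final grid:
  0 3 0 0 0
  0 3 0 0 0
  0 0 0 0 0
  0 0 0 0 0
  0 0 0 0 0
Max pheromone 3 at (0,1)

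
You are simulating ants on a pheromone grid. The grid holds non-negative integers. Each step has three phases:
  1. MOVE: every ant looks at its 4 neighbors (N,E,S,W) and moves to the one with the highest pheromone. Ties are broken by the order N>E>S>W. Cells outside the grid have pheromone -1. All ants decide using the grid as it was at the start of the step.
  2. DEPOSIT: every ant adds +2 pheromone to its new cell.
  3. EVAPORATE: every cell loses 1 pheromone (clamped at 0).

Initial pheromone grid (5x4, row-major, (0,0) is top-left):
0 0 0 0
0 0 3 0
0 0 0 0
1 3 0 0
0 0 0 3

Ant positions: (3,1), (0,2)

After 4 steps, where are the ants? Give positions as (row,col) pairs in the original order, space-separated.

Step 1: ant0:(3,1)->W->(3,0) | ant1:(0,2)->S->(1,2)
  grid max=4 at (1,2)
Step 2: ant0:(3,0)->E->(3,1) | ant1:(1,2)->N->(0,2)
  grid max=3 at (1,2)
Step 3: ant0:(3,1)->W->(3,0) | ant1:(0,2)->S->(1,2)
  grid max=4 at (1,2)
Step 4: ant0:(3,0)->E->(3,1) | ant1:(1,2)->N->(0,2)
  grid max=3 at (1,2)

(3,1) (0,2)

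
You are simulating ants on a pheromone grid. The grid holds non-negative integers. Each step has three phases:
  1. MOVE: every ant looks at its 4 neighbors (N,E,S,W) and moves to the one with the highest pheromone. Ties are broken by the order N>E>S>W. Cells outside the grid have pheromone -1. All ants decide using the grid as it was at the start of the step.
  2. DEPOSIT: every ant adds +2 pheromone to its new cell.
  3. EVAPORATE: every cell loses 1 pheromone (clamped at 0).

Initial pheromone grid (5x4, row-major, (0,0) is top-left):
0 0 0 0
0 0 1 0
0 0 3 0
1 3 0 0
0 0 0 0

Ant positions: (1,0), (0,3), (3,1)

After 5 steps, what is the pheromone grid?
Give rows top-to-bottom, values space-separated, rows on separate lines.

After step 1: ants at (0,0),(1,3),(3,0)
  1 0 0 0
  0 0 0 1
  0 0 2 0
  2 2 0 0
  0 0 0 0
After step 2: ants at (0,1),(0,3),(3,1)
  0 1 0 1
  0 0 0 0
  0 0 1 0
  1 3 0 0
  0 0 0 0
After step 3: ants at (0,2),(1,3),(3,0)
  0 0 1 0
  0 0 0 1
  0 0 0 0
  2 2 0 0
  0 0 0 0
After step 4: ants at (0,3),(0,3),(3,1)
  0 0 0 3
  0 0 0 0
  0 0 0 0
  1 3 0 0
  0 0 0 0
After step 5: ants at (1,3),(1,3),(3,0)
  0 0 0 2
  0 0 0 3
  0 0 0 0
  2 2 0 0
  0 0 0 0

0 0 0 2
0 0 0 3
0 0 0 0
2 2 0 0
0 0 0 0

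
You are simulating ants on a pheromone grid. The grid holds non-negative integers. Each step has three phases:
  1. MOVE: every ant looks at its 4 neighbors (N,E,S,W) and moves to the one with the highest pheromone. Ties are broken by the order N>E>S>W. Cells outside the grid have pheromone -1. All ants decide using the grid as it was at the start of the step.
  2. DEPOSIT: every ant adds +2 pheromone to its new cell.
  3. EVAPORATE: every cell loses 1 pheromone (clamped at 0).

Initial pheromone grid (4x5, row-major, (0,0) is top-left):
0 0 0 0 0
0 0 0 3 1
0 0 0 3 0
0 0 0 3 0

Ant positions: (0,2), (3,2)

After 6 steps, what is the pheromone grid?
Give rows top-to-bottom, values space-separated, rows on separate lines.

After step 1: ants at (0,3),(3,3)
  0 0 0 1 0
  0 0 0 2 0
  0 0 0 2 0
  0 0 0 4 0
After step 2: ants at (1,3),(2,3)
  0 0 0 0 0
  0 0 0 3 0
  0 0 0 3 0
  0 0 0 3 0
After step 3: ants at (2,3),(1,3)
  0 0 0 0 0
  0 0 0 4 0
  0 0 0 4 0
  0 0 0 2 0
After step 4: ants at (1,3),(2,3)
  0 0 0 0 0
  0 0 0 5 0
  0 0 0 5 0
  0 0 0 1 0
After step 5: ants at (2,3),(1,3)
  0 0 0 0 0
  0 0 0 6 0
  0 0 0 6 0
  0 0 0 0 0
After step 6: ants at (1,3),(2,3)
  0 0 0 0 0
  0 0 0 7 0
  0 0 0 7 0
  0 0 0 0 0

0 0 0 0 0
0 0 0 7 0
0 0 0 7 0
0 0 0 0 0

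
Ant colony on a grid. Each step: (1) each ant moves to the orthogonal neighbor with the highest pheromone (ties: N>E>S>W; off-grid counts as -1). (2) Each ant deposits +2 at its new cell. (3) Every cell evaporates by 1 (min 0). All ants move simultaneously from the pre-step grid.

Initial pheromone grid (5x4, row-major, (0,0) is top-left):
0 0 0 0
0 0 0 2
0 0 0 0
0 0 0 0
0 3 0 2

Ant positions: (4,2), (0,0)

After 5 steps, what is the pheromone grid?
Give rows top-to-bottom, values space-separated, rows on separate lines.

After step 1: ants at (4,1),(0,1)
  0 1 0 0
  0 0 0 1
  0 0 0 0
  0 0 0 0
  0 4 0 1
After step 2: ants at (3,1),(0,2)
  0 0 1 0
  0 0 0 0
  0 0 0 0
  0 1 0 0
  0 3 0 0
After step 3: ants at (4,1),(0,3)
  0 0 0 1
  0 0 0 0
  0 0 0 0
  0 0 0 0
  0 4 0 0
After step 4: ants at (3,1),(1,3)
  0 0 0 0
  0 0 0 1
  0 0 0 0
  0 1 0 0
  0 3 0 0
After step 5: ants at (4,1),(0,3)
  0 0 0 1
  0 0 0 0
  0 0 0 0
  0 0 0 0
  0 4 0 0

0 0 0 1
0 0 0 0
0 0 0 0
0 0 0 0
0 4 0 0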